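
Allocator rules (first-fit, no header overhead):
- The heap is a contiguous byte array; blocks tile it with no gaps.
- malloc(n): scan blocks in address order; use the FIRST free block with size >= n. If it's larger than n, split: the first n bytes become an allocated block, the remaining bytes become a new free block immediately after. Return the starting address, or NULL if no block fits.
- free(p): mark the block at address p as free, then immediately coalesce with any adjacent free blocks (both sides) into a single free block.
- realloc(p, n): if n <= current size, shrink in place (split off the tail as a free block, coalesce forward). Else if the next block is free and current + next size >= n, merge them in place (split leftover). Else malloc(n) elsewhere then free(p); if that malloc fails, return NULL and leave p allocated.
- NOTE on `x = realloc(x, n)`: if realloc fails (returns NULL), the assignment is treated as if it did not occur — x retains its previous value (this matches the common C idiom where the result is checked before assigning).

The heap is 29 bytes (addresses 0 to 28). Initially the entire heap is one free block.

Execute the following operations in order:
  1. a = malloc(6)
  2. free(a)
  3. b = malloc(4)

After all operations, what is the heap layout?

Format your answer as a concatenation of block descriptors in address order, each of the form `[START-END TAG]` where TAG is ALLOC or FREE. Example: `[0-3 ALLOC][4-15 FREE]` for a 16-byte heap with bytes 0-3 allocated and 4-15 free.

Op 1: a = malloc(6) -> a = 0; heap: [0-5 ALLOC][6-28 FREE]
Op 2: free(a) -> (freed a); heap: [0-28 FREE]
Op 3: b = malloc(4) -> b = 0; heap: [0-3 ALLOC][4-28 FREE]

Answer: [0-3 ALLOC][4-28 FREE]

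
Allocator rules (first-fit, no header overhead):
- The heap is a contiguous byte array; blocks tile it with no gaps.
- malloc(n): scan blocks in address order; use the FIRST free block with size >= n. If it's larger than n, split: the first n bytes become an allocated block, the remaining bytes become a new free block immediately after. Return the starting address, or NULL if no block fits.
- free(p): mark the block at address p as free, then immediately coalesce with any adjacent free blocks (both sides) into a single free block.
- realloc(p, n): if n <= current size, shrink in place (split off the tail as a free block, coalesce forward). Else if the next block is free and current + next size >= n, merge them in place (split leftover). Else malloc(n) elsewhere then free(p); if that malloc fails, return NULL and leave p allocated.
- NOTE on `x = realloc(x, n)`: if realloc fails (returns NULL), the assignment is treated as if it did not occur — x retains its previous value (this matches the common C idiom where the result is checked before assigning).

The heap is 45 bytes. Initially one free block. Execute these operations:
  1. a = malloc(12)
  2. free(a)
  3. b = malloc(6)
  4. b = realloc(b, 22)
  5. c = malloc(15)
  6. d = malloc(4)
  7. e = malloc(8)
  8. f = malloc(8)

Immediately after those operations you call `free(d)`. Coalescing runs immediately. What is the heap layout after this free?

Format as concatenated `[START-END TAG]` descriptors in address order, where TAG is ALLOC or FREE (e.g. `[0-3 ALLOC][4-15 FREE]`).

Answer: [0-21 ALLOC][22-36 ALLOC][37-44 FREE]

Derivation:
Op 1: a = malloc(12) -> a = 0; heap: [0-11 ALLOC][12-44 FREE]
Op 2: free(a) -> (freed a); heap: [0-44 FREE]
Op 3: b = malloc(6) -> b = 0; heap: [0-5 ALLOC][6-44 FREE]
Op 4: b = realloc(b, 22) -> b = 0; heap: [0-21 ALLOC][22-44 FREE]
Op 5: c = malloc(15) -> c = 22; heap: [0-21 ALLOC][22-36 ALLOC][37-44 FREE]
Op 6: d = malloc(4) -> d = 37; heap: [0-21 ALLOC][22-36 ALLOC][37-40 ALLOC][41-44 FREE]
Op 7: e = malloc(8) -> e = NULL; heap: [0-21 ALLOC][22-36 ALLOC][37-40 ALLOC][41-44 FREE]
Op 8: f = malloc(8) -> f = NULL; heap: [0-21 ALLOC][22-36 ALLOC][37-40 ALLOC][41-44 FREE]
free(d): d = 37 -> block [37-40 ALLOC]; mark free, coalesce with adjacent free neighbors -> [0-21 ALLOC][22-36 ALLOC][37-44 FREE]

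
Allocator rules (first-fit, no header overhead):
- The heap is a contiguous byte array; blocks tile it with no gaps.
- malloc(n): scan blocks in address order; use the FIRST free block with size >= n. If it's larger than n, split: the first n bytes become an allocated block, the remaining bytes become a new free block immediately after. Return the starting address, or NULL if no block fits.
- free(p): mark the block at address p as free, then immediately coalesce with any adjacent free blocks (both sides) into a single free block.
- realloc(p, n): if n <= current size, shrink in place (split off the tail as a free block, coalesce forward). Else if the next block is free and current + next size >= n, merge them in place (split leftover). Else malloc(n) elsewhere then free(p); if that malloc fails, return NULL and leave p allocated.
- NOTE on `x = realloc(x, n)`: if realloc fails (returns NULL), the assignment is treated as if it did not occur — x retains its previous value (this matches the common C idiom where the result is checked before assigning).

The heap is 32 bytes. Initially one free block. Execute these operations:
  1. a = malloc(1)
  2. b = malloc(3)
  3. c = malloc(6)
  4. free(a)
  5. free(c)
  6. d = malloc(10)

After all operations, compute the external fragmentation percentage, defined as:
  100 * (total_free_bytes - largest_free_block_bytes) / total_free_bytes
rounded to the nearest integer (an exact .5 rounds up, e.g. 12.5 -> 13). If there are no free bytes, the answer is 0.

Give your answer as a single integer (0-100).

Answer: 5

Derivation:
Op 1: a = malloc(1) -> a = 0; heap: [0-0 ALLOC][1-31 FREE]
Op 2: b = malloc(3) -> b = 1; heap: [0-0 ALLOC][1-3 ALLOC][4-31 FREE]
Op 3: c = malloc(6) -> c = 4; heap: [0-0 ALLOC][1-3 ALLOC][4-9 ALLOC][10-31 FREE]
Op 4: free(a) -> (freed a); heap: [0-0 FREE][1-3 ALLOC][4-9 ALLOC][10-31 FREE]
Op 5: free(c) -> (freed c); heap: [0-0 FREE][1-3 ALLOC][4-31 FREE]
Op 6: d = malloc(10) -> d = 4; heap: [0-0 FREE][1-3 ALLOC][4-13 ALLOC][14-31 FREE]
Free blocks: [1 18] total_free=19 largest=18 -> 100*(19-18)/19 = 100/19 ≈ 5.263 -> rounds to 5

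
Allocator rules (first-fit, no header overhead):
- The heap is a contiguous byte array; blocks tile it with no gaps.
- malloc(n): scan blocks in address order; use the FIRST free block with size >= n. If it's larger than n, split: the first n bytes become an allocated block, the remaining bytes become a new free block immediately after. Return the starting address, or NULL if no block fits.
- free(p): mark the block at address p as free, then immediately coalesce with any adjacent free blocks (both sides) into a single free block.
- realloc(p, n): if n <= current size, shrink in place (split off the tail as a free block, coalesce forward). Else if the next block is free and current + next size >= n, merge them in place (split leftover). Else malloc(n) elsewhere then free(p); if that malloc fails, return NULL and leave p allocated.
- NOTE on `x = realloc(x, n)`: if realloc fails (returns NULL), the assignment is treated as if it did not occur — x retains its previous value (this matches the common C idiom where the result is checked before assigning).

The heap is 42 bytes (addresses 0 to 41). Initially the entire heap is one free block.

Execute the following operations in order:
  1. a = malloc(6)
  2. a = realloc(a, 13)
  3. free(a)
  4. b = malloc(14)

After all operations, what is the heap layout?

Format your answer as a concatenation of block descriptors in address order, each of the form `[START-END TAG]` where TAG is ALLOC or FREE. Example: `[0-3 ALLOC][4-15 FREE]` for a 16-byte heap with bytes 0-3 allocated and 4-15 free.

Answer: [0-13 ALLOC][14-41 FREE]

Derivation:
Op 1: a = malloc(6) -> a = 0; heap: [0-5 ALLOC][6-41 FREE]
Op 2: a = realloc(a, 13) -> a = 0; heap: [0-12 ALLOC][13-41 FREE]
Op 3: free(a) -> (freed a); heap: [0-41 FREE]
Op 4: b = malloc(14) -> b = 0; heap: [0-13 ALLOC][14-41 FREE]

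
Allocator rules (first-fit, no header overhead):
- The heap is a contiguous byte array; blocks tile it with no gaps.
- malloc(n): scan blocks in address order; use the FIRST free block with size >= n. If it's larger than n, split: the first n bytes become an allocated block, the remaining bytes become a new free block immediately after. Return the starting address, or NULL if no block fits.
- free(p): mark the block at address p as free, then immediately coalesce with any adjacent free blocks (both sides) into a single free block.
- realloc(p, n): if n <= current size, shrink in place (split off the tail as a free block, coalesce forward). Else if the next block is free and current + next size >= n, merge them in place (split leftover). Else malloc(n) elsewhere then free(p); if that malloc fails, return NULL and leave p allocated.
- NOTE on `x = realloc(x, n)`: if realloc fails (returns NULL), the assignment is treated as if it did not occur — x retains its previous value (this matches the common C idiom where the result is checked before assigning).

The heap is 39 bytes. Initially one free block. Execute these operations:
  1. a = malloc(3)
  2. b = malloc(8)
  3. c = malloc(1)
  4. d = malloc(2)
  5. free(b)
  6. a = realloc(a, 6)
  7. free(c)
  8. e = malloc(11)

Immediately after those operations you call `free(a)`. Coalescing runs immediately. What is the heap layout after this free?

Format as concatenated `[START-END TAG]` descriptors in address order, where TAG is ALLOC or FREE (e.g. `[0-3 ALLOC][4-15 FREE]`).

Op 1: a = malloc(3) -> a = 0; heap: [0-2 ALLOC][3-38 FREE]
Op 2: b = malloc(8) -> b = 3; heap: [0-2 ALLOC][3-10 ALLOC][11-38 FREE]
Op 3: c = malloc(1) -> c = 11; heap: [0-2 ALLOC][3-10 ALLOC][11-11 ALLOC][12-38 FREE]
Op 4: d = malloc(2) -> d = 12; heap: [0-2 ALLOC][3-10 ALLOC][11-11 ALLOC][12-13 ALLOC][14-38 FREE]
Op 5: free(b) -> (freed b); heap: [0-2 ALLOC][3-10 FREE][11-11 ALLOC][12-13 ALLOC][14-38 FREE]
Op 6: a = realloc(a, 6) -> a = 0; heap: [0-5 ALLOC][6-10 FREE][11-11 ALLOC][12-13 ALLOC][14-38 FREE]
Op 7: free(c) -> (freed c); heap: [0-5 ALLOC][6-11 FREE][12-13 ALLOC][14-38 FREE]
Op 8: e = malloc(11) -> e = 14; heap: [0-5 ALLOC][6-11 FREE][12-13 ALLOC][14-24 ALLOC][25-38 FREE]
free(a): a = 0 -> block [0-5 ALLOC]; mark free, coalesce with adjacent free neighbors -> [0-11 FREE][12-13 ALLOC][14-24 ALLOC][25-38 FREE]

Answer: [0-11 FREE][12-13 ALLOC][14-24 ALLOC][25-38 FREE]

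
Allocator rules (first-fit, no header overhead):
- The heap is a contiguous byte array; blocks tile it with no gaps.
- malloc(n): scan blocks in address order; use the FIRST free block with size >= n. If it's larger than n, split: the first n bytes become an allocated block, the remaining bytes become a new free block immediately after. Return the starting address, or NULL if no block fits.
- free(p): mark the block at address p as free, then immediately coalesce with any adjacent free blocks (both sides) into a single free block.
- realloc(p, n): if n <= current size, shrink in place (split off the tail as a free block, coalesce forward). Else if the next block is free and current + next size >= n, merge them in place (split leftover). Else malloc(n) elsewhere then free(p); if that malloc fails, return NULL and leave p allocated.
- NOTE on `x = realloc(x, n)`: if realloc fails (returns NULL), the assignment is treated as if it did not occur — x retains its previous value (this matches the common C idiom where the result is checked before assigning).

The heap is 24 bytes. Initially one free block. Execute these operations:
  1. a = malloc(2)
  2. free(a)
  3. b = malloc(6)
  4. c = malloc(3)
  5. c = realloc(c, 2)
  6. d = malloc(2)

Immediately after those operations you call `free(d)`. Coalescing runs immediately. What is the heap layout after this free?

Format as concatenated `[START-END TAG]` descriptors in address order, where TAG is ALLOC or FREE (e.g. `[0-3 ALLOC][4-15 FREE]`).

Op 1: a = malloc(2) -> a = 0; heap: [0-1 ALLOC][2-23 FREE]
Op 2: free(a) -> (freed a); heap: [0-23 FREE]
Op 3: b = malloc(6) -> b = 0; heap: [0-5 ALLOC][6-23 FREE]
Op 4: c = malloc(3) -> c = 6; heap: [0-5 ALLOC][6-8 ALLOC][9-23 FREE]
Op 5: c = realloc(c, 2) -> c = 6; heap: [0-5 ALLOC][6-7 ALLOC][8-23 FREE]
Op 6: d = malloc(2) -> d = 8; heap: [0-5 ALLOC][6-7 ALLOC][8-9 ALLOC][10-23 FREE]
free(d): d = 8 -> block [8-9 ALLOC]; mark free, coalesce with adjacent free neighbors -> [0-5 ALLOC][6-7 ALLOC][8-23 FREE]

Answer: [0-5 ALLOC][6-7 ALLOC][8-23 FREE]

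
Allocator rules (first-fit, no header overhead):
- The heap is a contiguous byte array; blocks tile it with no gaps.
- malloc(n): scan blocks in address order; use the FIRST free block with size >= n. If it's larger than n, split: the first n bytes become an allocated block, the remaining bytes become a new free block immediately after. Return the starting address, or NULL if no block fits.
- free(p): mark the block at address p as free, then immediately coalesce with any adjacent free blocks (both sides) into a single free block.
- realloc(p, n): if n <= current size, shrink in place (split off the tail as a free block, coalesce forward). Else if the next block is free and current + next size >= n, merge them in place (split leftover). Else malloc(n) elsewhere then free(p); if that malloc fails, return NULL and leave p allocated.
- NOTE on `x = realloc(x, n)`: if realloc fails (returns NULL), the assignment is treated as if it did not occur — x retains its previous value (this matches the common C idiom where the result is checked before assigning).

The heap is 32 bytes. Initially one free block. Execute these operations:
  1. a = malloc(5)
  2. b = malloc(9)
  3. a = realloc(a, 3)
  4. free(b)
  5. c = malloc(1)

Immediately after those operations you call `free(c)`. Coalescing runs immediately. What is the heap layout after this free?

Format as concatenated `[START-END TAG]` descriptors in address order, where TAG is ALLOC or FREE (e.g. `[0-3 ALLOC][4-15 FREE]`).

Answer: [0-2 ALLOC][3-31 FREE]

Derivation:
Op 1: a = malloc(5) -> a = 0; heap: [0-4 ALLOC][5-31 FREE]
Op 2: b = malloc(9) -> b = 5; heap: [0-4 ALLOC][5-13 ALLOC][14-31 FREE]
Op 3: a = realloc(a, 3) -> a = 0; heap: [0-2 ALLOC][3-4 FREE][5-13 ALLOC][14-31 FREE]
Op 4: free(b) -> (freed b); heap: [0-2 ALLOC][3-31 FREE]
Op 5: c = malloc(1) -> c = 3; heap: [0-2 ALLOC][3-3 ALLOC][4-31 FREE]
free(c): c = 3 -> block [3-3 ALLOC]; mark free, coalesce with adjacent free neighbors -> [0-2 ALLOC][3-31 FREE]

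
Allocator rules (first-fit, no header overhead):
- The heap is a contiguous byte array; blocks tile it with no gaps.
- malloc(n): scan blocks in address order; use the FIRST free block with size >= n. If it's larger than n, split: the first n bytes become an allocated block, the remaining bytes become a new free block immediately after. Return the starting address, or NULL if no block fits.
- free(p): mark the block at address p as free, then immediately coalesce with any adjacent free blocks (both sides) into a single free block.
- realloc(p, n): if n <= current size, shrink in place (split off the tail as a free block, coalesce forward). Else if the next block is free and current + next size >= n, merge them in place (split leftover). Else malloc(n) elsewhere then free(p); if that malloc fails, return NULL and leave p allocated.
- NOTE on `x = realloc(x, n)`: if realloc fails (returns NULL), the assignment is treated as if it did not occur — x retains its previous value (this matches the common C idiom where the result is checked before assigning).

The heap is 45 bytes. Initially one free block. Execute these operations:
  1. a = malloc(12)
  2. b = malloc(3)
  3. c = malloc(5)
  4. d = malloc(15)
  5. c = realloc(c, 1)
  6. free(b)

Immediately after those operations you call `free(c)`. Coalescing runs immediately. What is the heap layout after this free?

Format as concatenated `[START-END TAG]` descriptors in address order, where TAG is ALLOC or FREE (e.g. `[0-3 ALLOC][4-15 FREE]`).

Op 1: a = malloc(12) -> a = 0; heap: [0-11 ALLOC][12-44 FREE]
Op 2: b = malloc(3) -> b = 12; heap: [0-11 ALLOC][12-14 ALLOC][15-44 FREE]
Op 3: c = malloc(5) -> c = 15; heap: [0-11 ALLOC][12-14 ALLOC][15-19 ALLOC][20-44 FREE]
Op 4: d = malloc(15) -> d = 20; heap: [0-11 ALLOC][12-14 ALLOC][15-19 ALLOC][20-34 ALLOC][35-44 FREE]
Op 5: c = realloc(c, 1) -> c = 15; heap: [0-11 ALLOC][12-14 ALLOC][15-15 ALLOC][16-19 FREE][20-34 ALLOC][35-44 FREE]
Op 6: free(b) -> (freed b); heap: [0-11 ALLOC][12-14 FREE][15-15 ALLOC][16-19 FREE][20-34 ALLOC][35-44 FREE]
free(c): c = 15 -> block [15-15 ALLOC]; mark free, coalesce with adjacent free neighbors -> [0-11 ALLOC][12-19 FREE][20-34 ALLOC][35-44 FREE]

Answer: [0-11 ALLOC][12-19 FREE][20-34 ALLOC][35-44 FREE]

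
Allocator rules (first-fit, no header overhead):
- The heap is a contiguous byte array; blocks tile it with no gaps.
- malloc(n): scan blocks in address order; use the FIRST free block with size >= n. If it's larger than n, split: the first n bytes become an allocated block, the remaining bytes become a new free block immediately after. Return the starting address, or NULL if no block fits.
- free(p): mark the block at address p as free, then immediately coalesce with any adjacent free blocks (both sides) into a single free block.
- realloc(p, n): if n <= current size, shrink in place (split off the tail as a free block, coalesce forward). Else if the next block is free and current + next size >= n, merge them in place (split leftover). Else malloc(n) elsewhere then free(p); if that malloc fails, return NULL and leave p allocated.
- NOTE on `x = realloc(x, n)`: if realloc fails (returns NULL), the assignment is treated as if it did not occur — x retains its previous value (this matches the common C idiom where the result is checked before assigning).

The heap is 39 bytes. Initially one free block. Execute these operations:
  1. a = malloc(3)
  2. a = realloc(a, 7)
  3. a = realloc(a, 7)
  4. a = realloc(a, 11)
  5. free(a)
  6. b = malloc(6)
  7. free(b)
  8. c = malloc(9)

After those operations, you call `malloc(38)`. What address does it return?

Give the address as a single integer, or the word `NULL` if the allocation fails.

Answer: NULL

Derivation:
Op 1: a = malloc(3) -> a = 0; heap: [0-2 ALLOC][3-38 FREE]
Op 2: a = realloc(a, 7) -> a = 0; heap: [0-6 ALLOC][7-38 FREE]
Op 3: a = realloc(a, 7) -> a = 0; heap: [0-6 ALLOC][7-38 FREE]
Op 4: a = realloc(a, 11) -> a = 0; heap: [0-10 ALLOC][11-38 FREE]
Op 5: free(a) -> (freed a); heap: [0-38 FREE]
Op 6: b = malloc(6) -> b = 0; heap: [0-5 ALLOC][6-38 FREE]
Op 7: free(b) -> (freed b); heap: [0-38 FREE]
Op 8: c = malloc(9) -> c = 0; heap: [0-8 ALLOC][9-38 FREE]
malloc(38): first-fit scan over [0-8 ALLOC][9-38 FREE] -> NULL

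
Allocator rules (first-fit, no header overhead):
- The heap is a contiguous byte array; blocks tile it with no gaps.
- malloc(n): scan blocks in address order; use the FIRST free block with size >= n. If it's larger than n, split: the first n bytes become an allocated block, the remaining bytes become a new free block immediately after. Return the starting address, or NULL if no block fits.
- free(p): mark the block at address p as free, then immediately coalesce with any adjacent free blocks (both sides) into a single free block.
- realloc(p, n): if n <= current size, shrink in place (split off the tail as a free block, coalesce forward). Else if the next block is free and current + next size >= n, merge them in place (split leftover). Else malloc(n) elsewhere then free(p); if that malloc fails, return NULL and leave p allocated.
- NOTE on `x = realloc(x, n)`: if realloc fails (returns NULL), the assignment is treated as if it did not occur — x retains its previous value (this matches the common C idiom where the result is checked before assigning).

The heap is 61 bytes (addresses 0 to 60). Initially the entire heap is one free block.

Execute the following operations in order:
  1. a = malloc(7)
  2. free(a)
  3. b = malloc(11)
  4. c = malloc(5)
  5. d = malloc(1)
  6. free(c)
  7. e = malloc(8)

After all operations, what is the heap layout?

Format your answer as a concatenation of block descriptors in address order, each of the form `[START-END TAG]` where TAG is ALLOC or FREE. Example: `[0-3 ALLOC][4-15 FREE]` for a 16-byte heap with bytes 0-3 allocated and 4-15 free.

Op 1: a = malloc(7) -> a = 0; heap: [0-6 ALLOC][7-60 FREE]
Op 2: free(a) -> (freed a); heap: [0-60 FREE]
Op 3: b = malloc(11) -> b = 0; heap: [0-10 ALLOC][11-60 FREE]
Op 4: c = malloc(5) -> c = 11; heap: [0-10 ALLOC][11-15 ALLOC][16-60 FREE]
Op 5: d = malloc(1) -> d = 16; heap: [0-10 ALLOC][11-15 ALLOC][16-16 ALLOC][17-60 FREE]
Op 6: free(c) -> (freed c); heap: [0-10 ALLOC][11-15 FREE][16-16 ALLOC][17-60 FREE]
Op 7: e = malloc(8) -> e = 17; heap: [0-10 ALLOC][11-15 FREE][16-16 ALLOC][17-24 ALLOC][25-60 FREE]

Answer: [0-10 ALLOC][11-15 FREE][16-16 ALLOC][17-24 ALLOC][25-60 FREE]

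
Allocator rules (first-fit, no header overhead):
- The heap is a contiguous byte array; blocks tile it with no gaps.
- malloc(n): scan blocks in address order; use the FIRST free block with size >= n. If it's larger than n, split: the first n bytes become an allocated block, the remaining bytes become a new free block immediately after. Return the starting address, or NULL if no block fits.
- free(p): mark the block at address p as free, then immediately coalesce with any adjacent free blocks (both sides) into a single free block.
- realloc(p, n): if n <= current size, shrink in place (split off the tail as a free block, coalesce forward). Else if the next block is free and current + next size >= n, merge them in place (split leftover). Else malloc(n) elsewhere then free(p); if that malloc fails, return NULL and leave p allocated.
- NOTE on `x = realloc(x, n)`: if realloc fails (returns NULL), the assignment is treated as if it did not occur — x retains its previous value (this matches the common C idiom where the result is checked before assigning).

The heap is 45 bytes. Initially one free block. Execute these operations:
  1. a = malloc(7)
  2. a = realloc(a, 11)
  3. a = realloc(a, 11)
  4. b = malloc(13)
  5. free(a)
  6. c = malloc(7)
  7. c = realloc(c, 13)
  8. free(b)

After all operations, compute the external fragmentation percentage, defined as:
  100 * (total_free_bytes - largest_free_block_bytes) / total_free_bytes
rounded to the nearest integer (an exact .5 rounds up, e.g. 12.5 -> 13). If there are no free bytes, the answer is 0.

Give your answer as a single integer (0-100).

Op 1: a = malloc(7) -> a = 0; heap: [0-6 ALLOC][7-44 FREE]
Op 2: a = realloc(a, 11) -> a = 0; heap: [0-10 ALLOC][11-44 FREE]
Op 3: a = realloc(a, 11) -> a = 0; heap: [0-10 ALLOC][11-44 FREE]
Op 4: b = malloc(13) -> b = 11; heap: [0-10 ALLOC][11-23 ALLOC][24-44 FREE]
Op 5: free(a) -> (freed a); heap: [0-10 FREE][11-23 ALLOC][24-44 FREE]
Op 6: c = malloc(7) -> c = 0; heap: [0-6 ALLOC][7-10 FREE][11-23 ALLOC][24-44 FREE]
Op 7: c = realloc(c, 13) -> c = 24; heap: [0-10 FREE][11-23 ALLOC][24-36 ALLOC][37-44 FREE]
Op 8: free(b) -> (freed b); heap: [0-23 FREE][24-36 ALLOC][37-44 FREE]
Free blocks: [24 8] total_free=32 largest=24 -> 100*(32-24)/32 = 800/32 = 25

Answer: 25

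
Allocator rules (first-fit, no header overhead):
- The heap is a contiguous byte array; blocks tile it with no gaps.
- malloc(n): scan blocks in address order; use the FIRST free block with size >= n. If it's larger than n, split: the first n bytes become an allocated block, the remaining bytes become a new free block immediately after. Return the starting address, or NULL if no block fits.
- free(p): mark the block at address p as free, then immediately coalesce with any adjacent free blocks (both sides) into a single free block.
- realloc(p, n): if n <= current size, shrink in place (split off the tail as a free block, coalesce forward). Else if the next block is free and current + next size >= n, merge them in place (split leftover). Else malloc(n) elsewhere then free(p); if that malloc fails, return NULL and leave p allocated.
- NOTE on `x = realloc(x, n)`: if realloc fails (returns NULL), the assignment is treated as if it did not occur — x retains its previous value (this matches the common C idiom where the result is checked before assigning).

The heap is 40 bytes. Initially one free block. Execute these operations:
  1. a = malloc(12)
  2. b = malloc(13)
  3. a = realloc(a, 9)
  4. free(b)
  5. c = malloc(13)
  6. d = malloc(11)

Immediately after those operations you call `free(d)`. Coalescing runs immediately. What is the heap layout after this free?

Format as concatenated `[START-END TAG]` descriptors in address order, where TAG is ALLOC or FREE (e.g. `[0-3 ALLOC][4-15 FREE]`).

Answer: [0-8 ALLOC][9-21 ALLOC][22-39 FREE]

Derivation:
Op 1: a = malloc(12) -> a = 0; heap: [0-11 ALLOC][12-39 FREE]
Op 2: b = malloc(13) -> b = 12; heap: [0-11 ALLOC][12-24 ALLOC][25-39 FREE]
Op 3: a = realloc(a, 9) -> a = 0; heap: [0-8 ALLOC][9-11 FREE][12-24 ALLOC][25-39 FREE]
Op 4: free(b) -> (freed b); heap: [0-8 ALLOC][9-39 FREE]
Op 5: c = malloc(13) -> c = 9; heap: [0-8 ALLOC][9-21 ALLOC][22-39 FREE]
Op 6: d = malloc(11) -> d = 22; heap: [0-8 ALLOC][9-21 ALLOC][22-32 ALLOC][33-39 FREE]
free(d): d = 22 -> block [22-32 ALLOC]; mark free, coalesce with adjacent free neighbors -> [0-8 ALLOC][9-21 ALLOC][22-39 FREE]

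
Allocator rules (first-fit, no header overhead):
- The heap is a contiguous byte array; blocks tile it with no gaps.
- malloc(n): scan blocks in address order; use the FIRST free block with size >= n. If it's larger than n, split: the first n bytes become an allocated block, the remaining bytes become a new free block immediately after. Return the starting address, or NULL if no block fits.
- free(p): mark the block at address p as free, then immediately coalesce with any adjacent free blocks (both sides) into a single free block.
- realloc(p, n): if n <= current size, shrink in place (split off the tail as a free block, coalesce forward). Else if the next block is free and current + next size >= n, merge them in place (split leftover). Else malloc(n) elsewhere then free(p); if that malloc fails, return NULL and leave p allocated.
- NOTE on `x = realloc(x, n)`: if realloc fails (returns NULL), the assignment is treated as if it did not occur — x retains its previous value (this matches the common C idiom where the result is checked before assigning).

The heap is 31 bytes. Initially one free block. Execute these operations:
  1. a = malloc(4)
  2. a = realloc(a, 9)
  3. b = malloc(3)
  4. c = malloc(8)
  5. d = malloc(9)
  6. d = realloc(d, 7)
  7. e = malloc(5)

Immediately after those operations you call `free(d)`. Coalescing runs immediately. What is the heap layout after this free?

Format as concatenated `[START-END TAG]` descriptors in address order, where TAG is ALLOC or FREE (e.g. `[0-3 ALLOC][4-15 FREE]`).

Op 1: a = malloc(4) -> a = 0; heap: [0-3 ALLOC][4-30 FREE]
Op 2: a = realloc(a, 9) -> a = 0; heap: [0-8 ALLOC][9-30 FREE]
Op 3: b = malloc(3) -> b = 9; heap: [0-8 ALLOC][9-11 ALLOC][12-30 FREE]
Op 4: c = malloc(8) -> c = 12; heap: [0-8 ALLOC][9-11 ALLOC][12-19 ALLOC][20-30 FREE]
Op 5: d = malloc(9) -> d = 20; heap: [0-8 ALLOC][9-11 ALLOC][12-19 ALLOC][20-28 ALLOC][29-30 FREE]
Op 6: d = realloc(d, 7) -> d = 20; heap: [0-8 ALLOC][9-11 ALLOC][12-19 ALLOC][20-26 ALLOC][27-30 FREE]
Op 7: e = malloc(5) -> e = NULL; heap: [0-8 ALLOC][9-11 ALLOC][12-19 ALLOC][20-26 ALLOC][27-30 FREE]
free(d): d = 20 -> block [20-26 ALLOC]; mark free, coalesce with adjacent free neighbors -> [0-8 ALLOC][9-11 ALLOC][12-19 ALLOC][20-30 FREE]

Answer: [0-8 ALLOC][9-11 ALLOC][12-19 ALLOC][20-30 FREE]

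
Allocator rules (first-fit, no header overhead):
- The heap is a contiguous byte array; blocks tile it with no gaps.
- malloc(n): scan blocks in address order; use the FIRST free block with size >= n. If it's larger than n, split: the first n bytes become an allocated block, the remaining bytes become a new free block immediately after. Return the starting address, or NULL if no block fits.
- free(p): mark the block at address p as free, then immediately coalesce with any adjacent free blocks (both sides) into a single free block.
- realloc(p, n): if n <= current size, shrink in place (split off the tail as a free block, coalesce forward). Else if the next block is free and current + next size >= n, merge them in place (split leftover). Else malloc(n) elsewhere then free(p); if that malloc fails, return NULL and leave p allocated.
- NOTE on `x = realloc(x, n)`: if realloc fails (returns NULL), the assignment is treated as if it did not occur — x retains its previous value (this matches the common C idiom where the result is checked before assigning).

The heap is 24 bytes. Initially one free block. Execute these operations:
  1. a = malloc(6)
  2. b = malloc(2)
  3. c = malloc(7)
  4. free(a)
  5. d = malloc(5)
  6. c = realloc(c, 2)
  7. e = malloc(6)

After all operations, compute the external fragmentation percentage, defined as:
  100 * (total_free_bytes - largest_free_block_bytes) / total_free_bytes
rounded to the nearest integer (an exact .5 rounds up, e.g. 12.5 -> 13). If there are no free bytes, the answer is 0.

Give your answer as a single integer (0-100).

Answer: 11

Derivation:
Op 1: a = malloc(6) -> a = 0; heap: [0-5 ALLOC][6-23 FREE]
Op 2: b = malloc(2) -> b = 6; heap: [0-5 ALLOC][6-7 ALLOC][8-23 FREE]
Op 3: c = malloc(7) -> c = 8; heap: [0-5 ALLOC][6-7 ALLOC][8-14 ALLOC][15-23 FREE]
Op 4: free(a) -> (freed a); heap: [0-5 FREE][6-7 ALLOC][8-14 ALLOC][15-23 FREE]
Op 5: d = malloc(5) -> d = 0; heap: [0-4 ALLOC][5-5 FREE][6-7 ALLOC][8-14 ALLOC][15-23 FREE]
Op 6: c = realloc(c, 2) -> c = 8; heap: [0-4 ALLOC][5-5 FREE][6-7 ALLOC][8-9 ALLOC][10-23 FREE]
Op 7: e = malloc(6) -> e = 10; heap: [0-4 ALLOC][5-5 FREE][6-7 ALLOC][8-9 ALLOC][10-15 ALLOC][16-23 FREE]
Free blocks: [1 8] total_free=9 largest=8 -> 100*(9-8)/9 = 100/9 ≈ 11.111 -> rounds to 11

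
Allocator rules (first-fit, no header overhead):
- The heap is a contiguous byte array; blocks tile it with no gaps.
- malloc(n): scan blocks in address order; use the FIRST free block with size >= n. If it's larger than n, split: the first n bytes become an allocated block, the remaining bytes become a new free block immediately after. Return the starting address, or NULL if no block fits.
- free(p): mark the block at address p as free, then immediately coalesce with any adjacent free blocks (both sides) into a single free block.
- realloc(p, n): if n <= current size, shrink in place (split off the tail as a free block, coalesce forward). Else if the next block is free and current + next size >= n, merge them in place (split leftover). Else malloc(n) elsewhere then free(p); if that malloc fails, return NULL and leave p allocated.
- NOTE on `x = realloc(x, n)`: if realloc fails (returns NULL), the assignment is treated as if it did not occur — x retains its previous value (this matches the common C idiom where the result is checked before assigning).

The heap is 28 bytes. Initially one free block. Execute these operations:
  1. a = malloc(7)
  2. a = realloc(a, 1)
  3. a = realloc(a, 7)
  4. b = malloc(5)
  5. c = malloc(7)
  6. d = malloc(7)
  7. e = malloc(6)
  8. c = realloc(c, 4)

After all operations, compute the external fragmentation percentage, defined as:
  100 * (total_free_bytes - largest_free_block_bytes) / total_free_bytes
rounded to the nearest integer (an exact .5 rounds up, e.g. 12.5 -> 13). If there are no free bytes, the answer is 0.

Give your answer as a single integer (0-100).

Op 1: a = malloc(7) -> a = 0; heap: [0-6 ALLOC][7-27 FREE]
Op 2: a = realloc(a, 1) -> a = 0; heap: [0-0 ALLOC][1-27 FREE]
Op 3: a = realloc(a, 7) -> a = 0; heap: [0-6 ALLOC][7-27 FREE]
Op 4: b = malloc(5) -> b = 7; heap: [0-6 ALLOC][7-11 ALLOC][12-27 FREE]
Op 5: c = malloc(7) -> c = 12; heap: [0-6 ALLOC][7-11 ALLOC][12-18 ALLOC][19-27 FREE]
Op 6: d = malloc(7) -> d = 19; heap: [0-6 ALLOC][7-11 ALLOC][12-18 ALLOC][19-25 ALLOC][26-27 FREE]
Op 7: e = malloc(6) -> e = NULL; heap: [0-6 ALLOC][7-11 ALLOC][12-18 ALLOC][19-25 ALLOC][26-27 FREE]
Op 8: c = realloc(c, 4) -> c = 12; heap: [0-6 ALLOC][7-11 ALLOC][12-15 ALLOC][16-18 FREE][19-25 ALLOC][26-27 FREE]
Free blocks: [3 2] total_free=5 largest=3 -> 100*(5-3)/5 = 200/5 = 40

Answer: 40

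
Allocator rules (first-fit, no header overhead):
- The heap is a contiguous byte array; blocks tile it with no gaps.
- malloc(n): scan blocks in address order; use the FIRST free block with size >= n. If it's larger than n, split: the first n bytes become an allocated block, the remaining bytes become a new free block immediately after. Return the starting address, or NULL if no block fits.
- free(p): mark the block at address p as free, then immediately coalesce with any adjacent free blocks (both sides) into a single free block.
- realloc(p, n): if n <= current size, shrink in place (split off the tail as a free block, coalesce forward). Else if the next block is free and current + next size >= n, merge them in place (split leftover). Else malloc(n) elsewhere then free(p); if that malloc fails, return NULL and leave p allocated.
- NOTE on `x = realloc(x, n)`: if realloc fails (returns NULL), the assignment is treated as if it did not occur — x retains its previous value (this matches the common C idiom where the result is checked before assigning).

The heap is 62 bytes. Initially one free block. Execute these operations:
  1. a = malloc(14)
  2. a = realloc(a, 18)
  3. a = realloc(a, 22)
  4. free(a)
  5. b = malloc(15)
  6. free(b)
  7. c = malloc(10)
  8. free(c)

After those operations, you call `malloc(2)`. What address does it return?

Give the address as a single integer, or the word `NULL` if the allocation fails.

Answer: 0

Derivation:
Op 1: a = malloc(14) -> a = 0; heap: [0-13 ALLOC][14-61 FREE]
Op 2: a = realloc(a, 18) -> a = 0; heap: [0-17 ALLOC][18-61 FREE]
Op 3: a = realloc(a, 22) -> a = 0; heap: [0-21 ALLOC][22-61 FREE]
Op 4: free(a) -> (freed a); heap: [0-61 FREE]
Op 5: b = malloc(15) -> b = 0; heap: [0-14 ALLOC][15-61 FREE]
Op 6: free(b) -> (freed b); heap: [0-61 FREE]
Op 7: c = malloc(10) -> c = 0; heap: [0-9 ALLOC][10-61 FREE]
Op 8: free(c) -> (freed c); heap: [0-61 FREE]
malloc(2): first-fit scan over [0-61 FREE] -> 0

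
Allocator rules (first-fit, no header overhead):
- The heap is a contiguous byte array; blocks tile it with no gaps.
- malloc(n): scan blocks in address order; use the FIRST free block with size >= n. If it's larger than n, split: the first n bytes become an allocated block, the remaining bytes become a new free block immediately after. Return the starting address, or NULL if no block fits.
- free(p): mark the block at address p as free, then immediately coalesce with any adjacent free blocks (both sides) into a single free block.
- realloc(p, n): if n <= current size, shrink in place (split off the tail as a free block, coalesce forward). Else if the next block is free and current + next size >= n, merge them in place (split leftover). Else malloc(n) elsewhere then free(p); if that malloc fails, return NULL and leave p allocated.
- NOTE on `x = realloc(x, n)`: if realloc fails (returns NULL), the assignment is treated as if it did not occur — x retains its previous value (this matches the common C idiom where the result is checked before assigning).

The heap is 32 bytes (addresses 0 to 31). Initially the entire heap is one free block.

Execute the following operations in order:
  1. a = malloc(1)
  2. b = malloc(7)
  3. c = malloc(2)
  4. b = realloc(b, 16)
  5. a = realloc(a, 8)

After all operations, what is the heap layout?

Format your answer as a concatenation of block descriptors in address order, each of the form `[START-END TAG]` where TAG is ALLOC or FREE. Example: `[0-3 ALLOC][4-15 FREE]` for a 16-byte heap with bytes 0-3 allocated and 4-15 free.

Op 1: a = malloc(1) -> a = 0; heap: [0-0 ALLOC][1-31 FREE]
Op 2: b = malloc(7) -> b = 1; heap: [0-0 ALLOC][1-7 ALLOC][8-31 FREE]
Op 3: c = malloc(2) -> c = 8; heap: [0-0 ALLOC][1-7 ALLOC][8-9 ALLOC][10-31 FREE]
Op 4: b = realloc(b, 16) -> b = 10; heap: [0-0 ALLOC][1-7 FREE][8-9 ALLOC][10-25 ALLOC][26-31 FREE]
Op 5: a = realloc(a, 8) -> a = 0; heap: [0-7 ALLOC][8-9 ALLOC][10-25 ALLOC][26-31 FREE]

Answer: [0-7 ALLOC][8-9 ALLOC][10-25 ALLOC][26-31 FREE]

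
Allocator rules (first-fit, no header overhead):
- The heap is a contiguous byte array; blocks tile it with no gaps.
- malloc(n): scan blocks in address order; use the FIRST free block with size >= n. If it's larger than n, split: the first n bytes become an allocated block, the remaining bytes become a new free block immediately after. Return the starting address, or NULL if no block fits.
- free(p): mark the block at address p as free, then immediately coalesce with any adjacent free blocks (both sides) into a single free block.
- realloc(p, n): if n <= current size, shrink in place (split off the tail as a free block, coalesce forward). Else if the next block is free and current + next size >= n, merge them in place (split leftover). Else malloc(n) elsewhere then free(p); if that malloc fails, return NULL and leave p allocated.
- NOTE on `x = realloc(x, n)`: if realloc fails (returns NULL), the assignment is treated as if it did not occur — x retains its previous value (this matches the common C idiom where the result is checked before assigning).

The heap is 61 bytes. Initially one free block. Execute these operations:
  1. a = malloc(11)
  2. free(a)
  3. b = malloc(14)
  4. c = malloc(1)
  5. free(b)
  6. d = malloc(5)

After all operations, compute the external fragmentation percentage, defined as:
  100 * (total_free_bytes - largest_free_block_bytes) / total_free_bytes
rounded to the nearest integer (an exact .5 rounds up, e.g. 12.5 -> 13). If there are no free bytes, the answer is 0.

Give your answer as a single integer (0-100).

Op 1: a = malloc(11) -> a = 0; heap: [0-10 ALLOC][11-60 FREE]
Op 2: free(a) -> (freed a); heap: [0-60 FREE]
Op 3: b = malloc(14) -> b = 0; heap: [0-13 ALLOC][14-60 FREE]
Op 4: c = malloc(1) -> c = 14; heap: [0-13 ALLOC][14-14 ALLOC][15-60 FREE]
Op 5: free(b) -> (freed b); heap: [0-13 FREE][14-14 ALLOC][15-60 FREE]
Op 6: d = malloc(5) -> d = 0; heap: [0-4 ALLOC][5-13 FREE][14-14 ALLOC][15-60 FREE]
Free blocks: [9 46] total_free=55 largest=46 -> 100*(55-46)/55 = 900/55 ≈ 16.364 -> rounds to 16

Answer: 16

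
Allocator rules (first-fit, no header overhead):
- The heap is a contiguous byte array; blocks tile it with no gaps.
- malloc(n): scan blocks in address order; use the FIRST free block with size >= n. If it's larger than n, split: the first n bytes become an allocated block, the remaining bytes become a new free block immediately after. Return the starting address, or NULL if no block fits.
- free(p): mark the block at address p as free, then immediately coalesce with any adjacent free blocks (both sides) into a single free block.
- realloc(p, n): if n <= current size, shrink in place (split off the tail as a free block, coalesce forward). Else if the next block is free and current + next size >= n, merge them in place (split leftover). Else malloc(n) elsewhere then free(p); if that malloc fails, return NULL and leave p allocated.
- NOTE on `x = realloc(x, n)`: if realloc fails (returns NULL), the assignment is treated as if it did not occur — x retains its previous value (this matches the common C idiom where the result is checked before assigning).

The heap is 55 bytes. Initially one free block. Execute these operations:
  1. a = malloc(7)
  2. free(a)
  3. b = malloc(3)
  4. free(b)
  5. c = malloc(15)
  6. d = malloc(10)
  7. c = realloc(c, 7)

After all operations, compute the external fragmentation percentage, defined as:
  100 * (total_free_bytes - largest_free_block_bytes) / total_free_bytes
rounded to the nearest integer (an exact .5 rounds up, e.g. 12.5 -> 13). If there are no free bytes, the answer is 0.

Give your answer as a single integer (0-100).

Op 1: a = malloc(7) -> a = 0; heap: [0-6 ALLOC][7-54 FREE]
Op 2: free(a) -> (freed a); heap: [0-54 FREE]
Op 3: b = malloc(3) -> b = 0; heap: [0-2 ALLOC][3-54 FREE]
Op 4: free(b) -> (freed b); heap: [0-54 FREE]
Op 5: c = malloc(15) -> c = 0; heap: [0-14 ALLOC][15-54 FREE]
Op 6: d = malloc(10) -> d = 15; heap: [0-14 ALLOC][15-24 ALLOC][25-54 FREE]
Op 7: c = realloc(c, 7) -> c = 0; heap: [0-6 ALLOC][7-14 FREE][15-24 ALLOC][25-54 FREE]
Free blocks: [8 30] total_free=38 largest=30 -> 100*(38-30)/38 = 800/38 ≈ 21.053 -> rounds to 21

Answer: 21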